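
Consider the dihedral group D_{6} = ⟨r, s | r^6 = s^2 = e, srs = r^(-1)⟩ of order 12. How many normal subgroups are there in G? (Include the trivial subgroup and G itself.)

7

G has 16 subgroups. Checking conjugation-invariance by order — order 1: 1/1 normal; order 2: 1/7 normal; order 3: 1/1 normal; order 4: 0/3 normal; order 6: 3/3 normal; order 12: 1/1 normal.
Total normal subgroups: 7.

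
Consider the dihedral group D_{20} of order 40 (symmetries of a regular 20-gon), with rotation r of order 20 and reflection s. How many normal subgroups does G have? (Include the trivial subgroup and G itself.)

G has 48 subgroups. Checking conjugation-invariance by order — order 1: 1/1 normal; order 2: 1/21 normal; order 4: 1/11 normal; order 5: 1/1 normal; order 8: 0/5 normal; order 10: 1/5 normal; order 20: 3/3 normal; order 40: 1/1 normal.
Total normal subgroups: 9.

9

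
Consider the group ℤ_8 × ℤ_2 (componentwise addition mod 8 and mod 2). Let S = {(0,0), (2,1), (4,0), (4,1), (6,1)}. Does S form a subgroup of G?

|S| = 5 does not divide |G| = 16, so by Lagrange S is not a subgroup.

No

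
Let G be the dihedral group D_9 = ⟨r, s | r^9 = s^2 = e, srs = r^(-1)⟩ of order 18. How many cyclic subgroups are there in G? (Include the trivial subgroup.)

12

A cyclic subgroup of order d is generated by each of its φ(d) elements of order d, so the cyclic subgroups of order d number (#elements of order d)/φ(d).
Cyclic subgroups by order — order 1: 1; order 2: 9; order 3: 1; order 9: 1.
Total: 12.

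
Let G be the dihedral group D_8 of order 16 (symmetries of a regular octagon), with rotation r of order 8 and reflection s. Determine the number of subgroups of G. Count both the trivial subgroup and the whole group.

|G| = 16, so by Lagrange every subgroup order divides 16. Divisors: 1, 2, 4, 8, 16.
Subgroups by order — order 1: 1; order 2: 9; order 4: 5; order 8: 3; order 16: 1.
Total: 1 + 9 + 5 + 3 + 1 = 19.

19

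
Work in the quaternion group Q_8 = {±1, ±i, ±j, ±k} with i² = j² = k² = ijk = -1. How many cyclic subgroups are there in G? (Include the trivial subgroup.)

5

Group the elements of G by the cyclic subgroup they generate; each cyclic subgroup of order d accounts for φ(d) elements.
Cyclic subgroups by order — order 1: 1; order 2: 1; order 4: 3.
Total: 5.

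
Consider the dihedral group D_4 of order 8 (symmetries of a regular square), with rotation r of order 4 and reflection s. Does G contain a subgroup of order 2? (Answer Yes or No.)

2 | 8. A subgroup of order 2 is {e, r^2}.

Yes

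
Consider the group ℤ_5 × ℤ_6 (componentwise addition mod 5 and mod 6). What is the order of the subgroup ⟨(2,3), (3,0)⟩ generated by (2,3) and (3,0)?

10

|⟨(2,3)⟩| = 10 and |⟨(3,0)⟩| = 5, so |H| is a multiple of lcm(10, 5) = 10 and divides |G| = 30.
Closing under the operation: H = {(0,0), (0,3), (1,0), (1,3), (2,0), (2,3), (3,0), (3,3), (4,0), (4,3)}, so |H| = 10.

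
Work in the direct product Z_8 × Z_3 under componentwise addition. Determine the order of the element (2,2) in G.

12

The order of (2,2) in Z_8 × Z_3 is lcm(ord(2) in Z_8, ord(2) in Z_3).
ord(2) = 4 and ord(2) = 3, so |⟨(2,2)⟩| = lcm(4, 3) = 12.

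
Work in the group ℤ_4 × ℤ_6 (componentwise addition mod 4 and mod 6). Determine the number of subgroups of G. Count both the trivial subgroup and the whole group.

|G| = 24, so by Lagrange every subgroup order divides 24. Divisors: 1, 2, 3, 4, 6, 8, 12, 24.
Subgroups by order — order 1: 1; order 2: 3; order 3: 1; order 4: 3; order 6: 3; order 8: 1; order 12: 3; order 24: 1.
Total: 1 + 3 + 1 + 3 + 3 + 1 + 3 + 1 = 16.

16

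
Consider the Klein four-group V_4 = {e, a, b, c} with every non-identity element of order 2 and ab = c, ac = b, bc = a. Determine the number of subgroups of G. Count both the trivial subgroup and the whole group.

|G| = 4, so by Lagrange every subgroup order divides 4. Divisors: 1, 2, 4.
Subgroups by order — order 1: 1; order 2: 3; order 4: 1.
Total: 1 + 3 + 1 = 5.

5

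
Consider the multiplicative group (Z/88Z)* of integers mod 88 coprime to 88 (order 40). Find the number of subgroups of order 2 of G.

|G| = 40 and 2 | 40, so subgroups of order 2 are possible by Lagrange.
The subgroups of order 2 are: {1, 21}; {1, 23}; {1, 43}; {1, 45}; … (7 in all).
So G has 7 subgroups of order 2.

7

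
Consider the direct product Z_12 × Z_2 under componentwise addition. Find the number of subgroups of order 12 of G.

3

|G| = 24 and 12 | 24, so subgroups of order 12 are possible by Lagrange.
The subgroups of order 12 are: {(0,0), (0,1), (2,0), (2,1), (4,0), (4,1), (6,0), (6,1), (8,0), (8,1), (10,0), (10,1)}; {(0,0), (1,0), (2,0), (3,0), (4,0), (5,0), (6,0), (7,0), (8,0), (9,0), (10,0), (11,0)}; {(0,0), (1,1), (2,0), (3,1), (4,0), (5,1), (6,0), (7,1), (8,0), (9,1), (10,0), (11,1)}.
So G has 3 subgroups of order 12.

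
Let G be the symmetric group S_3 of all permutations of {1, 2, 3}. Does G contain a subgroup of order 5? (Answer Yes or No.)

No

5 does not divide |G| = 6, so by Lagrange no subgroup of order 5 exists.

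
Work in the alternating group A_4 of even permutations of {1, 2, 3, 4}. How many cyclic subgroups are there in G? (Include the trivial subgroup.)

8

Group the elements of G by the cyclic subgroup they generate; each cyclic subgroup of order d accounts for φ(d) elements.
Cyclic subgroups by order — order 1: 1; order 2: 3; order 3: 4.
Total: 8.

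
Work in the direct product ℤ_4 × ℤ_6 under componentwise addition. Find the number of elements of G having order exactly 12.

8

An element (a,b) has order lcm(ord(a), ord(b)); count pairs with lcm equal to 12.
Enumerating gives 8 such elements.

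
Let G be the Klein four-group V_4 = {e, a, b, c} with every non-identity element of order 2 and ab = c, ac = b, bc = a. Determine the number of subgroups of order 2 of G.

3

|G| = 4 and 2 | 4, so subgroups of order 2 are possible by Lagrange.
The subgroups of order 2 are: {e, a}; {e, b}; {e, c}.
So G has 3 subgroups of order 2.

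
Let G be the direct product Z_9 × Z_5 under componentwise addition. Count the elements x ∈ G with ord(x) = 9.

6

An element (a,b) has order lcm(ord(a), ord(b)); count pairs with lcm equal to 9.
Enumerating gives 6 such elements.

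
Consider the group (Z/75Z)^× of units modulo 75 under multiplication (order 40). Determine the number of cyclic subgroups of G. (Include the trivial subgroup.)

Group the elements of G by the cyclic subgroup they generate; each cyclic subgroup of order d accounts for φ(d) elements.
Cyclic subgroups by order — order 1: 1; order 2: 3; order 4: 2; order 5: 1; order 10: 3; order 20: 2.
Total: 12.

12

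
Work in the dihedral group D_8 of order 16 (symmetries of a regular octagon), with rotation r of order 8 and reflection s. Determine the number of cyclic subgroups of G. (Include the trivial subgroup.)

12

A cyclic subgroup of order d is generated by each of its φ(d) elements of order d, so the cyclic subgroups of order d number (#elements of order d)/φ(d).
Cyclic subgroups by order — order 1: 1; order 2: 9; order 4: 1; order 8: 1.
Total: 12.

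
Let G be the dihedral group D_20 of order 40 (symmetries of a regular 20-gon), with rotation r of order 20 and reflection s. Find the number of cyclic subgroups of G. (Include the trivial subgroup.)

A cyclic subgroup of order d is generated by each of its φ(d) elements of order d, so the cyclic subgroups of order d number (#elements of order d)/φ(d).
Cyclic subgroups by order — order 1: 1; order 2: 21; order 4: 1; order 5: 1; order 10: 1; order 20: 1.
Total: 26.

26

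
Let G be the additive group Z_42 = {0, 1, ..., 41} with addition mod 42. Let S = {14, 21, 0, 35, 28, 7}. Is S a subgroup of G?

Yes

|S| = 6 divides |G| = 42, consistent with Lagrange.
S contains the identity, every element's inverse is in S, and S is closed under +: it is a subgroup.
In fact S = ⟨35⟩.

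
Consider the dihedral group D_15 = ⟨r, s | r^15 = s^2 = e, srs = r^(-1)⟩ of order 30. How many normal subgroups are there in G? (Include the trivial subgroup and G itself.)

G has 28 subgroups. Checking conjugation-invariance by order — order 1: 1/1 normal; order 2: 0/15 normal; order 3: 1/1 normal; order 5: 1/1 normal; order 6: 0/5 normal; order 10: 0/3 normal; order 15: 1/1 normal; order 30: 1/1 normal.
Total normal subgroups: 5.

5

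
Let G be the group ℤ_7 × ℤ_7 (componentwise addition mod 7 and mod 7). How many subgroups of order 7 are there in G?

8

|G| = 49 and 7 | 49, so subgroups of order 7 are possible by Lagrange.
The subgroups of order 7 are: {(0,0), (0,1), (0,2), (0,3), (0,4), (0,5), (0,6)}; {(0,0), (1,0), (2,0), (3,0), (4,0), (5,0), (6,0)}; {(0,0), (1,1), (2,2), (3,3), (4,4), (5,5), (6,6)}; {(0,0), (1,2), (2,4), (3,6), (4,1), (5,3), (6,5)}; … (8 in all).
So G has 8 subgroups of order 7.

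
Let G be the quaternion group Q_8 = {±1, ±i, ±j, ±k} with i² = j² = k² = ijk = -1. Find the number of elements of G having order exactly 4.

6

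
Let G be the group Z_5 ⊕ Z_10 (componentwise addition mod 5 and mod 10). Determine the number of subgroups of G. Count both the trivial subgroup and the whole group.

16

|G| = 50, so by Lagrange every subgroup order divides 50. Divisors: 1, 2, 5, 10, 25, 50.
Subgroups by order — order 1: 1; order 2: 1; order 5: 6; order 10: 6; order 25: 1; order 50: 1.
Total: 1 + 1 + 6 + 6 + 1 + 1 = 16.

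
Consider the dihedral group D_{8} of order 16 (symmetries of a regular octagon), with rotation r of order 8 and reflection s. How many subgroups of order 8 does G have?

|G| = 16 and 8 | 16, so subgroups of order 8 are possible by Lagrange.
The subgroups of order 8 are: {e, r, r^2, r^3, r^4, r^5, r^6, r^7}; {e, r^2, r^4, r^6, s, r^2s, r^4s, r^6s}; {e, r^2, r^4, r^6, rs, r^3s, r^5s, r^7s}.
So G has 3 subgroups of order 8.

3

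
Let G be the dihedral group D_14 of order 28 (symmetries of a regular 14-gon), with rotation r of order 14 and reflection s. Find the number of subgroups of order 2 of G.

15

|G| = 28 and 2 | 28, so subgroups of order 2 are possible by Lagrange.
The subgroups of order 2 are: {e, r^10s}; {e, r^11s}; {e, r^12s}; {e, r^13s}; … (15 in all).
So G has 15 subgroups of order 2.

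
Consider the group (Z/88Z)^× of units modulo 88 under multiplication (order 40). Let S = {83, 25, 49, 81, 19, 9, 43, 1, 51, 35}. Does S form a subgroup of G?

|S| = 10 divides |G| = 40, consistent with Lagrange.
S contains the identity, every element's inverse is in S, and S is closed under ·: it is a subgroup.
In fact S = ⟨35⟩.

Yes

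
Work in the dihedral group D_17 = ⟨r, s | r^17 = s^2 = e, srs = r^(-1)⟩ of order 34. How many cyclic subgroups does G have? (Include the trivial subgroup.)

A cyclic subgroup of order d is generated by each of its φ(d) elements of order d, so the cyclic subgroups of order d number (#elements of order d)/φ(d).
Cyclic subgroups by order — order 1: 1; order 2: 17; order 17: 1.
Total: 19.

19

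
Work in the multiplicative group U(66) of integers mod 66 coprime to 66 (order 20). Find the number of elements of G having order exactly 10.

12

Enumerating element orders in G gives 12 elements of order 10.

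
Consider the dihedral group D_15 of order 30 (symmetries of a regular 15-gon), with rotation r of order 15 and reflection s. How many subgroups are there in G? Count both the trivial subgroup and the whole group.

|G| = 30, so by Lagrange every subgroup order divides 30. Divisors: 1, 2, 3, 5, 6, 10, 15, 30.
Subgroups by order — order 1: 1; order 2: 15; order 3: 1; order 5: 1; order 6: 5; order 10: 3; order 15: 1; order 30: 1.
Total: 1 + 15 + 1 + 1 + 5 + 3 + 1 + 1 = 28.

28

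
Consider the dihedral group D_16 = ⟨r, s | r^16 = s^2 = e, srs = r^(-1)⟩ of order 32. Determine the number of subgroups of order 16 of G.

|G| = 32 and 16 | 32, so subgroups of order 16 are possible by Lagrange.
The subgroups of order 16 are: {e, r, r^2, r^3, r^4, r^5, r^6, r^7, r^8, r^9, r^10, r^11, r^12, r^13, r^14, r^15}; {e, r^2, r^4, r^6, r^8, r^10, r^12, r^14, s, r^2s, r^4s, r^6s, r^8s, r^10s, r^12s, r^14s}; {e, r^2, r^4, r^6, r^8, r^10, r^12, r^14, rs, r^3s, r^5s, r^7s, r^9s, r^11s, r^13s, r^15s}.
So G has 3 subgroups of order 16.

3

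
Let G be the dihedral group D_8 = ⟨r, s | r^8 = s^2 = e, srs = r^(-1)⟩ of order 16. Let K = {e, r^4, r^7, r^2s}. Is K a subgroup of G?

r^7 ∈ K but its inverse r ∉ K, so K is not a subgroup.

No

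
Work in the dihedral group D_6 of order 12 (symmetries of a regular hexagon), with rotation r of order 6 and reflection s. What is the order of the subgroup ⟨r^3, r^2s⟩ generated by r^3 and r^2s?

|⟨r^3⟩| = 2 and |⟨r^2s⟩| = 2, so |H| is a multiple of lcm(2, 2) = 2 and divides |G| = 12.
Closing under the operation: H = {e, r^3, r^2s, r^5s}, so |H| = 4.

4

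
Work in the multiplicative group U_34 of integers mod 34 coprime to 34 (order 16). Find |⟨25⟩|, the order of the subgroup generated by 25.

8

Compute successive powers of 25 mod 34: 25, 13, 19, 33, 9, 21, 15, 1; 25^8 ≡ 1 (mod 34).
So |⟨25⟩| = 8.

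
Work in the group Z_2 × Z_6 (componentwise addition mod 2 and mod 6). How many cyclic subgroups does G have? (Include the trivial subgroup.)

8

A cyclic subgroup of order d is generated by each of its φ(d) elements of order d, so the cyclic subgroups of order d number (#elements of order d)/φ(d).
Cyclic subgroups by order — order 1: 1; order 2: 3; order 3: 1; order 6: 3.
Total: 8.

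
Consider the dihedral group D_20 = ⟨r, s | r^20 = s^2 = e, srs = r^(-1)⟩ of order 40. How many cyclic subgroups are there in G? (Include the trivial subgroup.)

26

Group the elements of G by the cyclic subgroup they generate; each cyclic subgroup of order d accounts for φ(d) elements.
Cyclic subgroups by order — order 1: 1; order 2: 21; order 4: 1; order 5: 1; order 10: 1; order 20: 1.
Total: 26.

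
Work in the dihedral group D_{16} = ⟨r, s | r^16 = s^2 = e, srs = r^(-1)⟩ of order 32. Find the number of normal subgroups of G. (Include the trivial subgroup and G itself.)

8

G has 36 subgroups. Checking conjugation-invariance by order — order 1: 1/1 normal; order 2: 1/17 normal; order 4: 1/9 normal; order 8: 1/5 normal; order 16: 3/3 normal; order 32: 1/1 normal.
Total normal subgroups: 8.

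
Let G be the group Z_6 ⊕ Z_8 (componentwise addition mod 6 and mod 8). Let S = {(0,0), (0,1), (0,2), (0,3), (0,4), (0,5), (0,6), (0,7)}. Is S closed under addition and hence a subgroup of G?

|S| = 8 divides |G| = 48, consistent with Lagrange.
S contains the identity, every element's inverse is in S, and S is closed under +: it is a subgroup.
In fact S = ⟨(0,1)⟩.

Yes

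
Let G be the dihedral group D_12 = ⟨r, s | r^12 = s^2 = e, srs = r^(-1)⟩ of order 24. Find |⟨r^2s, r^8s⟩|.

4

|⟨r^2s⟩| = 2 and |⟨r^8s⟩| = 2, so |H| is a multiple of lcm(2, 2) = 2 and divides |G| = 24.
Closing under the operation: H = {e, r^6, r^2s, r^8s}, so |H| = 4.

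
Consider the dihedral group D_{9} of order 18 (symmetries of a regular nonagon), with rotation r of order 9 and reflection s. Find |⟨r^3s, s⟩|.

|⟨r^3s⟩| = 2 and |⟨s⟩| = 2, so |H| is a multiple of lcm(2, 2) = 2 and divides |G| = 18.
Closing under the operation: H = {e, r^3, r^6, s, r^3s, r^6s}, so |H| = 6.

6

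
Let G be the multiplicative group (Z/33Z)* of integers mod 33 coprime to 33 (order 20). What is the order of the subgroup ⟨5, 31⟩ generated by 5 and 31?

|⟨5⟩| = 10 and |⟨31⟩| = 5, so |H| is a multiple of lcm(10, 5) = 10 and divides |G| = 20.
Closing under the operation: H = {1, 4, 5, 14, 16, 20, 23, 25, 26, 31}, so |H| = 10.

10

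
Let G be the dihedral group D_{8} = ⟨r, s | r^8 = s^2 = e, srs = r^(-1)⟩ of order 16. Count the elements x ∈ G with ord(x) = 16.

0

No element of G has order 16 (even though 16 | 16).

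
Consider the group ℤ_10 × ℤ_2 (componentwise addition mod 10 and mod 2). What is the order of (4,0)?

5

The order of (4,0) in Z_10 × Z_2 is lcm(ord(4) in Z_10, ord(0) in Z_2).
ord(4) = 5 and ord(0) = 1, so |⟨(4,0)⟩| = lcm(5, 1) = 5.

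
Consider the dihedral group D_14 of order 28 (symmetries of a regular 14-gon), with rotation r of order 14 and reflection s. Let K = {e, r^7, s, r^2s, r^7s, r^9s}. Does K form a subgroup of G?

No

|K| = 6 does not divide |G| = 28, so by Lagrange K is not a subgroup.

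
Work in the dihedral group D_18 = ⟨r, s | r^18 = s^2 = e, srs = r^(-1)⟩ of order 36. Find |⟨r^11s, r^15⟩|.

|⟨r^11s⟩| = 2 and |⟨r^15⟩| = 6, so |H| is a multiple of lcm(2, 6) = 6 and divides |G| = 36.
Closing under the operation: H = {e, r^3, r^6, r^9, r^12, r^15, r^2s, r^5s, r^8s, r^11s, r^14s, r^17s}, so |H| = 12.

12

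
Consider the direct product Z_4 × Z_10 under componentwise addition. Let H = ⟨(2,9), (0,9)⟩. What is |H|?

|⟨(2,9)⟩| = 10 and |⟨(0,9)⟩| = 10, so |H| is a multiple of lcm(10, 10) = 10 and divides |G| = 40.
Closing under the operation: H = {(0,0), (0,1), (0,2), (0,3), (0,4), (0,5), (0,6), (0,7), (0,8), (0,9), (2,0), (2,1), (2,2), (2,3), (2,4), (2,5), (2,6), (2,7), (2,8), (2,9)}, so |H| = 20.

20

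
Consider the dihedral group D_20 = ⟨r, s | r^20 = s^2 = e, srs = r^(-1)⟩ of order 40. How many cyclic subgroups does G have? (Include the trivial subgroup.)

26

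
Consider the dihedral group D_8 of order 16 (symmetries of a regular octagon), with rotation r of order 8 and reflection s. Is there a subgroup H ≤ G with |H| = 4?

4 | 16. A subgroup of order 4 is {e, r^2, r^4, r^6}.

Yes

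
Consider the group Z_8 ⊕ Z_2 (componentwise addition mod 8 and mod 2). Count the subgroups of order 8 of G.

3

|G| = 16 and 8 | 16, so subgroups of order 8 are possible by Lagrange.
The subgroups of order 8 are: {(0,0), (0,1), (2,0), (2,1), (4,0), (4,1), (6,0), (6,1)}; {(0,0), (1,0), (2,0), (3,0), (4,0), (5,0), (6,0), (7,0)}; {(0,0), (1,1), (2,0), (3,1), (4,0), (5,1), (6,0), (7,1)}.
So G has 3 subgroups of order 8.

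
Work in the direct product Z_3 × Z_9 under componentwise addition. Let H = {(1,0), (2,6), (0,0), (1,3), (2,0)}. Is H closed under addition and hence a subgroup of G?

No

|H| = 5 does not divide |G| = 27, so by Lagrange H is not a subgroup.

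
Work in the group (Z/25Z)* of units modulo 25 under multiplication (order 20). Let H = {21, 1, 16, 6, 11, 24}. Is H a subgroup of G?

|H| = 6 does not divide |G| = 20, so by Lagrange H is not a subgroup.

No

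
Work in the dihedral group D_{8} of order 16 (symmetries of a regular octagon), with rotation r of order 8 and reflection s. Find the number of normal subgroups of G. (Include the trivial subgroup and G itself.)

G has 19 subgroups. Checking conjugation-invariance by order — order 1: 1/1 normal; order 2: 1/9 normal; order 4: 1/5 normal; order 8: 3/3 normal; order 16: 1/1 normal.
Total normal subgroups: 7.

7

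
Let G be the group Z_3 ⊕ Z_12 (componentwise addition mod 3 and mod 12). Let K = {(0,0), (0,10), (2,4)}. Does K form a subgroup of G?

No

(2,4) ∈ K but its inverse (1,8) ∉ K, so K is not a subgroup.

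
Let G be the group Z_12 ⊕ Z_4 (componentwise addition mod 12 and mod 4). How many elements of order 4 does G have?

An element (a,b) has order lcm(ord(a), ord(b)); count pairs with lcm equal to 4.
Enumerating gives 12 such elements.

12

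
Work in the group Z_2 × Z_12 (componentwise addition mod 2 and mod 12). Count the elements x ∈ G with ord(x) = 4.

An element (a,b) has order lcm(ord(a), ord(b)); count pairs with lcm equal to 4.
Enumerating gives 4 such elements.

4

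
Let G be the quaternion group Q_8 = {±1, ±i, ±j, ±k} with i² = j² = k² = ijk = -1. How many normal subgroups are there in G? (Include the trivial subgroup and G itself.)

G has 6 subgroups. Checking conjugation-invariance by order — order 1: 1/1 normal; order 2: 1/1 normal; order 4: 3/3 normal; order 8: 1/1 normal.
Total normal subgroups: 6.

6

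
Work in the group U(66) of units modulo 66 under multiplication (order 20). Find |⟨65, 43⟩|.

4

|⟨65⟩| = 2 and |⟨43⟩| = 2, so |H| is a multiple of lcm(2, 2) = 2 and divides |G| = 20.
Closing under the operation: H = {1, 23, 43, 65}, so |H| = 4.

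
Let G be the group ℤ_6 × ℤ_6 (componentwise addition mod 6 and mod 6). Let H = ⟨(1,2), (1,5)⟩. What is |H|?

12

|⟨(1,2)⟩| = 6 and |⟨(1,5)⟩| = 6, so |H| is a multiple of lcm(6, 6) = 6 and divides |G| = 36.
Closing under the operation: H = {(0,0), (0,3), (1,2), (1,5), (2,1), (2,4), (3,0), (3,3), (4,2), (4,5), (5,1), (5,4)}, so |H| = 12.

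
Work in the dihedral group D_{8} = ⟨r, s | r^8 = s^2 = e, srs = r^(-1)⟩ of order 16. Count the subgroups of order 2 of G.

|G| = 16 and 2 | 16, so subgroups of order 2 are possible by Lagrange.
The subgroups of order 2 are: {e, r^2s}; {e, r^3s}; {e, r^4}; {e, r^4s}; … (9 in all).
So G has 9 subgroups of order 2.

9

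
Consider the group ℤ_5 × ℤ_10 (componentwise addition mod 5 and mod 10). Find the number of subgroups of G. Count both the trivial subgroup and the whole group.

|G| = 50, so by Lagrange every subgroup order divides 50. Divisors: 1, 2, 5, 10, 25, 50.
Subgroups by order — order 1: 1; order 2: 1; order 5: 6; order 10: 6; order 25: 1; order 50: 1.
Total: 1 + 1 + 6 + 6 + 1 + 1 = 16.

16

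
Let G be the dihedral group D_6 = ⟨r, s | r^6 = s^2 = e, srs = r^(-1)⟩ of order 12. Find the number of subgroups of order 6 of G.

3

|G| = 12 and 6 | 12, so subgroups of order 6 are possible by Lagrange.
The subgroups of order 6 are: {e, r, r^2, r^3, r^4, r^5}; {e, r^2, r^4, s, r^2s, r^4s}; {e, r^2, r^4, rs, r^3s, r^5s}.
So G has 3 subgroups of order 6.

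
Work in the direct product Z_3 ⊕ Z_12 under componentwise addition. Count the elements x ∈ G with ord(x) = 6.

An element (a,b) has order lcm(ord(a), ord(b)); count pairs with lcm equal to 6.
Enumerating gives 8 such elements.

8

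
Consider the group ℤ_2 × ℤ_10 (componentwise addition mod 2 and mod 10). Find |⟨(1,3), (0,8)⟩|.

10

|⟨(1,3)⟩| = 10 and |⟨(0,8)⟩| = 5, so |H| is a multiple of lcm(10, 5) = 10 and divides |G| = 20.
Closing under the operation: H = {(0,0), (0,2), (0,4), (0,6), (0,8), (1,1), (1,3), (1,5), (1,7), (1,9)}, so |H| = 10.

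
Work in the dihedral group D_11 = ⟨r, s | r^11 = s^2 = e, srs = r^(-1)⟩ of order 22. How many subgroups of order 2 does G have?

|G| = 22 and 2 | 22, so subgroups of order 2 are possible by Lagrange.
The subgroups of order 2 are: {e, r^10s}; {e, r^2s}; {e, r^3s}; {e, r^4s}; … (11 in all).
So G has 11 subgroups of order 2.

11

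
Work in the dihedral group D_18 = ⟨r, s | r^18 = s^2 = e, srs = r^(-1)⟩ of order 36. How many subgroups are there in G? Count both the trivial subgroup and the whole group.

|G| = 36, so by Lagrange every subgroup order divides 36. Divisors: 1, 2, 3, 4, 6, 9, 12, 18, 36.
Subgroups by order — order 1: 1; order 2: 19; order 3: 1; order 4: 9; order 6: 7; order 9: 1; order 12: 3; order 18: 3; order 36: 1.
Total: 1 + 19 + 1 + 9 + 7 + 1 + 3 + 3 + 1 = 45.

45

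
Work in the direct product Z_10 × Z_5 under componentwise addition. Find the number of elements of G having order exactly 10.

An element (a,b) has order lcm(ord(a), ord(b)); count pairs with lcm equal to 10.
Enumerating gives 24 such elements.

24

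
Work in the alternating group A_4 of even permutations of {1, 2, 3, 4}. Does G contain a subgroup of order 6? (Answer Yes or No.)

No

6 | 12, so Lagrange does not rule it out; but checking all subgroups of G, none has order 6.
(A_4 is the standard example that the converse of Lagrange fails.)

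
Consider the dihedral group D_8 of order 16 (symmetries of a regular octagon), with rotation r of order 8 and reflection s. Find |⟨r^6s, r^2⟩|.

8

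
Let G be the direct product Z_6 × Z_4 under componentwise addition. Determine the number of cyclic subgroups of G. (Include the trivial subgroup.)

Group the elements of G by the cyclic subgroup they generate; each cyclic subgroup of order d accounts for φ(d) elements.
Cyclic subgroups by order — order 1: 1; order 2: 3; order 3: 1; order 4: 2; order 6: 3; order 12: 2.
Total: 12.

12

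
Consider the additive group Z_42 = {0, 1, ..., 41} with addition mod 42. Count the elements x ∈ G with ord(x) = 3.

2

In a cyclic group of order 42, the number of elements of order d (for d | 42) is φ(d).
φ(3) = 2.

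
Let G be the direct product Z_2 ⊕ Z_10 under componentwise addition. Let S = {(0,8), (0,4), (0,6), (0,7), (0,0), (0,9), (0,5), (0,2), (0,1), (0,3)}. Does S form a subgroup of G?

Yes

|S| = 10 divides |G| = 20, consistent with Lagrange.
S contains the identity, every element's inverse is in S, and S is closed under +: it is a subgroup.
In fact S = ⟨(0,1)⟩.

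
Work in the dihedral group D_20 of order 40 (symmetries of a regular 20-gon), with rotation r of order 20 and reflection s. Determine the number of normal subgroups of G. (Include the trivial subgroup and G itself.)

9

G has 48 subgroups. Checking conjugation-invariance by order — order 1: 1/1 normal; order 2: 1/21 normal; order 4: 1/11 normal; order 5: 1/1 normal; order 8: 0/5 normal; order 10: 1/5 normal; order 20: 3/3 normal; order 40: 1/1 normal.
Total normal subgroups: 9.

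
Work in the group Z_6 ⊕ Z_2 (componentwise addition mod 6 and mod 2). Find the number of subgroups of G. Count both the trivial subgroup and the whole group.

10

|G| = 12, so by Lagrange every subgroup order divides 12. Divisors: 1, 2, 3, 4, 6, 12.
Subgroups by order — order 1: 1; order 2: 3; order 3: 1; order 4: 1; order 6: 3; order 12: 1.
Total: 1 + 3 + 1 + 1 + 3 + 1 = 10.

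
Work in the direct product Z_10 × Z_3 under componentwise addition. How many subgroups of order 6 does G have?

|G| = 30 and 6 | 30, so subgroups of order 6 are possible by Lagrange.
The subgroups of order 6 are: {(0,0), (0,1), (0,2), (5,0), (5,1), (5,2)}.
So G has 1 subgroup of order 6.

1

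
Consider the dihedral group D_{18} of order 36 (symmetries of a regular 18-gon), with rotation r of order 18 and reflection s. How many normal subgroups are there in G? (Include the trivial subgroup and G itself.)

9

G has 45 subgroups. Checking conjugation-invariance by order — order 1: 1/1 normal; order 2: 1/19 normal; order 3: 1/1 normal; order 4: 0/9 normal; order 6: 1/7 normal; order 9: 1/1 normal; order 12: 0/3 normal; order 18: 3/3 normal; order 36: 1/1 normal.
Total normal subgroups: 9.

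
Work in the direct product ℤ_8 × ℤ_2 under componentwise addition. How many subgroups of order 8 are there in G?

|G| = 16 and 8 | 16, so subgroups of order 8 are possible by Lagrange.
The subgroups of order 8 are: {(0,0), (0,1), (2,0), (2,1), (4,0), (4,1), (6,0), (6,1)}; {(0,0), (1,0), (2,0), (3,0), (4,0), (5,0), (6,0), (7,0)}; {(0,0), (1,1), (2,0), (3,1), (4,0), (5,1), (6,0), (7,1)}.
So G has 3 subgroups of order 8.

3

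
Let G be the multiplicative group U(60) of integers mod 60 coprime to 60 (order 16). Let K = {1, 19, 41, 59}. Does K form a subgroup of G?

Yes

|K| = 4 divides |G| = 16, consistent with Lagrange.
K contains the identity, every element's inverse is in K, and K is closed under ·: it is a subgroup.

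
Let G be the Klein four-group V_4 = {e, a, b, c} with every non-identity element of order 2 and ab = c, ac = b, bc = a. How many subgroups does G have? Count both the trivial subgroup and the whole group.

|G| = 4, so by Lagrange every subgroup order divides 4. Divisors: 1, 2, 4.
Subgroups by order — order 1: 1; order 2: 3; order 4: 1.
Total: 1 + 3 + 1 = 5.

5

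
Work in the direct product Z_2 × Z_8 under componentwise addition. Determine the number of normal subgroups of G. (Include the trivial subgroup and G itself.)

11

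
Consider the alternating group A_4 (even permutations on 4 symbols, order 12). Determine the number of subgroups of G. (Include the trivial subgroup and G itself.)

|G| = 12, so by Lagrange every subgroup order divides 12. Divisors: 1, 2, 3, 4, 6, 12.
Subgroups by order — order 1: 1; order 2: 3; order 3: 4; order 4: 1; order 6: 0; order 12: 1.
Total: 1 + 3 + 4 + 1 + 0 + 1 = 10.

10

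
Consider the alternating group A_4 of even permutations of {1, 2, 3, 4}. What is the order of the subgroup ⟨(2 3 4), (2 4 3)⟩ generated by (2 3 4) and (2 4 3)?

3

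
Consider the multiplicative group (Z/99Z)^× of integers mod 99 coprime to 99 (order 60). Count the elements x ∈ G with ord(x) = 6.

The elements of order 6 are: 23, 32, 43, 56, 65, 76.
That's 6.

6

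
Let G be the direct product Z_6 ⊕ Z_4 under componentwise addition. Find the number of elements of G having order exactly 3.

An element (a,b) has order lcm(ord(a), ord(b)); count pairs with lcm equal to 3.
Enumerating gives 2 such elements.

2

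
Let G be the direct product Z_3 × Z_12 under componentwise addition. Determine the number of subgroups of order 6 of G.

4

|G| = 36 and 6 | 36, so subgroups of order 6 are possible by Lagrange.
The subgroups of order 6 are: {(0,0), (0,2), (0,4), (0,6), (0,8), (0,10)}; {(0,0), (0,6), (1,0), (1,6), (2,0), (2,6)}; {(0,0), (0,6), (1,4), (1,10), (2,2), (2,8)}; {(0,0), (0,6), (1,2), (1,8), (2,4), (2,10)}.
So G has 4 subgroups of order 6.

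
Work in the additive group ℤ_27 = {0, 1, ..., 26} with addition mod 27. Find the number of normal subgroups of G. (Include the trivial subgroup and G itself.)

4

G is abelian, so every subgroup is normal.
G has 4 subgroups in total, hence 4 normal subgroups.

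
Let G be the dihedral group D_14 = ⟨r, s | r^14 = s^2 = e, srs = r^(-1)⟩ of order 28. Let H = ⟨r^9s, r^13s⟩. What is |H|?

14

|⟨r^9s⟩| = 2 and |⟨r^13s⟩| = 2, so |H| is a multiple of lcm(2, 2) = 2 and divides |G| = 28.
Closing under the operation: H = {e, r^2, r^4, r^6, r^8, r^10, r^12, rs, r^3s, r^5s, r^7s, r^9s, r^11s, r^13s}, so |H| = 14.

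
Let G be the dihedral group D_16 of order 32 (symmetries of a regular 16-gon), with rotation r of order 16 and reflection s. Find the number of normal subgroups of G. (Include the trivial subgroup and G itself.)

G has 36 subgroups. Checking conjugation-invariance by order — order 1: 1/1 normal; order 2: 1/17 normal; order 4: 1/9 normal; order 8: 1/5 normal; order 16: 3/3 normal; order 32: 1/1 normal.
Total normal subgroups: 8.

8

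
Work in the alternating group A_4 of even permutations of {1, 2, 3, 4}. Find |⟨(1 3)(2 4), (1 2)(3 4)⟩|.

4

|⟨(1 3)(2 4)⟩| = 2 and |⟨(1 2)(3 4)⟩| = 2, so |H| is a multiple of lcm(2, 2) = 2 and divides |G| = 12.
Closing under the operation: H = {e, (1 2)(3 4), (1 3)(2 4), (1 4)(2 3)}, so |H| = 4.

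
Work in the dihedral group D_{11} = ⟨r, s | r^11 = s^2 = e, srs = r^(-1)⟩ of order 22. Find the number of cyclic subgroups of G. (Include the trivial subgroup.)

13

A cyclic subgroup of order d is generated by each of its φ(d) elements of order d, so the cyclic subgroups of order d number (#elements of order d)/φ(d).
Cyclic subgroups by order — order 1: 1; order 2: 11; order 11: 1.
Total: 13.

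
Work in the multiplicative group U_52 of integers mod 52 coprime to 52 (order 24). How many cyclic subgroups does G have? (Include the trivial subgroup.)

A cyclic subgroup of order d is generated by each of its φ(d) elements of order d, so the cyclic subgroups of order d number (#elements of order d)/φ(d).
Cyclic subgroups by order — order 1: 1; order 2: 3; order 3: 1; order 4: 2; order 6: 3; order 12: 2.
Total: 12.

12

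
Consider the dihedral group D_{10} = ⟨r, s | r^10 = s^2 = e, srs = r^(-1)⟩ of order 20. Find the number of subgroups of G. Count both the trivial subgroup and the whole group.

22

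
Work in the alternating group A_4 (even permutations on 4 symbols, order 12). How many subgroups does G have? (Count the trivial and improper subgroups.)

10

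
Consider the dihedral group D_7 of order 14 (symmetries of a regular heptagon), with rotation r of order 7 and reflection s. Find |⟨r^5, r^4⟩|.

|⟨r^5⟩| = 7 and |⟨r^4⟩| = 7, so |H| is a multiple of lcm(7, 7) = 7 and divides |G| = 14.
Closing under the operation: H = {e, r, r^2, r^3, r^4, r^5, r^6}, so |H| = 7.

7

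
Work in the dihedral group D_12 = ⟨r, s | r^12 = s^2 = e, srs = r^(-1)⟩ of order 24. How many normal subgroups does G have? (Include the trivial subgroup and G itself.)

G has 34 subgroups. Checking conjugation-invariance by order — order 1: 1/1 normal; order 2: 1/13 normal; order 3: 1/1 normal; order 4: 1/7 normal; order 6: 1/5 normal; order 8: 0/3 normal; order 12: 3/3 normal; order 24: 1/1 normal.
Total normal subgroups: 9.

9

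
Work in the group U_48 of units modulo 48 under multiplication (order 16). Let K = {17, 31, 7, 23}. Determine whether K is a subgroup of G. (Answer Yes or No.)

The identity 1 ∉ K, so K is not a subgroup.

No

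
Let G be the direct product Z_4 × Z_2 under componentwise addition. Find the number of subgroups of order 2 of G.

|G| = 8 and 2 | 8, so subgroups of order 2 are possible by Lagrange.
The subgroups of order 2 are: {(0,0), (0,1)}; {(0,0), (2,0)}; {(0,0), (2,1)}.
So G has 3 subgroups of order 2.

3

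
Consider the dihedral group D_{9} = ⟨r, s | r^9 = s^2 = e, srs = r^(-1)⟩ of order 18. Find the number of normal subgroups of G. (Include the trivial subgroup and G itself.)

4

G has 16 subgroups. Checking conjugation-invariance by order — order 1: 1/1 normal; order 2: 0/9 normal; order 3: 1/1 normal; order 6: 0/3 normal; order 9: 1/1 normal; order 18: 1/1 normal.
Total normal subgroups: 4.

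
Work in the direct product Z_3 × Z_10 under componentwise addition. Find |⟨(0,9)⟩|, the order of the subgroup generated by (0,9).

10

The order of (0,9) in Z_3 × Z_10 is lcm(ord(0) in Z_3, ord(9) in Z_10).
ord(0) = 1 and ord(9) = 10, so |⟨(0,9)⟩| = lcm(1, 10) = 10.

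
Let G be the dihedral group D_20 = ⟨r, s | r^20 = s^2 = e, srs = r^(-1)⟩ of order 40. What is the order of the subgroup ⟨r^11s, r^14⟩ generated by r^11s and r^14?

20

|⟨r^11s⟩| = 2 and |⟨r^14⟩| = 10, so |H| is a multiple of lcm(2, 10) = 10 and divides |G| = 40.
Closing under the operation: H = {e, r^2, r^4, r^6, r^8, r^10, r^12, r^14, r^16, r^18, rs, r^3s, r^5s, r^7s, r^9s, r^11s, r^13s, r^15s, r^17s, r^19s}, so |H| = 20.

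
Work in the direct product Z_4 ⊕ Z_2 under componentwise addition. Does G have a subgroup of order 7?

7 does not divide |G| = 8, so by Lagrange no subgroup of order 7 exists.

No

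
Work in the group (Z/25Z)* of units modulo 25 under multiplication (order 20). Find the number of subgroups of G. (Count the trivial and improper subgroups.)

|G| = 20, so by Lagrange every subgroup order divides 20. Divisors: 1, 2, 4, 5, 10, 20.
Subgroups by order — order 1: 1; order 2: 1; order 4: 1; order 5: 1; order 10: 1; order 20: 1.
Total: 1 + 1 + 1 + 1 + 1 + 1 = 6.

6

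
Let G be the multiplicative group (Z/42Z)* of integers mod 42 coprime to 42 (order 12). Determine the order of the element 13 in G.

2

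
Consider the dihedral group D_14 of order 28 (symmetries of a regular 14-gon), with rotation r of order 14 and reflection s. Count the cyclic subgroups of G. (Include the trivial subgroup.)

A cyclic subgroup of order d is generated by each of its φ(d) elements of order d, so the cyclic subgroups of order d number (#elements of order d)/φ(d).
Cyclic subgroups by order — order 1: 1; order 2: 15; order 7: 1; order 14: 1.
Total: 18.

18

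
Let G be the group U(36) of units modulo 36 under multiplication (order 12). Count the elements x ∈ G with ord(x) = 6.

6

The elements of order 6 are: 5, 7, 11, 23, 29, 31.
That's 6.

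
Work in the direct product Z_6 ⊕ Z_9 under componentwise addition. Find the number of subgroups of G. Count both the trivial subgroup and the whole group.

|G| = 54, so by Lagrange every subgroup order divides 54. Divisors: 1, 2, 3, 6, 9, 18, 27, 54.
Subgroups by order — order 1: 1; order 2: 1; order 3: 4; order 6: 4; order 9: 4; order 18: 4; order 27: 1; order 54: 1.
Total: 1 + 1 + 4 + 4 + 4 + 4 + 1 + 1 = 20.

20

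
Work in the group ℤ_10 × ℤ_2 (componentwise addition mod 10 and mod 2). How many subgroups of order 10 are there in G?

|G| = 20 and 10 | 20, so subgroups of order 10 are possible by Lagrange.
The subgroups of order 10 are: {(0,0), (0,1), (2,0), (2,1), (4,0), (4,1), (6,0), (6,1), (8,0), (8,1)}; {(0,0), (1,0), (2,0), (3,0), (4,0), (5,0), (6,0), (7,0), (8,0), (9,0)}; {(0,0), (1,1), (2,0), (3,1), (4,0), (5,1), (6,0), (7,1), (8,0), (9,1)}.
So G has 3 subgroups of order 10.

3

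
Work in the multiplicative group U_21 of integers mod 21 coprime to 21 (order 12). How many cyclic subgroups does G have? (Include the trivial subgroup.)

8

Group the elements of G by the cyclic subgroup they generate; each cyclic subgroup of order d accounts for φ(d) elements.
Cyclic subgroups by order — order 1: 1; order 2: 3; order 3: 1; order 6: 3.
Total: 8.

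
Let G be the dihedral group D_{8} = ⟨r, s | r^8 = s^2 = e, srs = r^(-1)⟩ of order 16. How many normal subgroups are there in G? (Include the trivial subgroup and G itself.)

7

G has 19 subgroups. Checking conjugation-invariance by order — order 1: 1/1 normal; order 2: 1/9 normal; order 4: 1/5 normal; order 8: 3/3 normal; order 16: 1/1 normal.
Total normal subgroups: 7.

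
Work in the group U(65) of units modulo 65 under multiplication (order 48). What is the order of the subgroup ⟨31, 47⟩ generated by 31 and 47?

|⟨31⟩| = 4 and |⟨47⟩| = 4, so |H| is a multiple of lcm(4, 4) = 4 and divides |G| = 48.
Closing under the operation: H = {1, 8, 12, 14, 18, 21, 27, 31, 34, 38, 44, 47, 51, 53, 57, 64}, so |H| = 16.

16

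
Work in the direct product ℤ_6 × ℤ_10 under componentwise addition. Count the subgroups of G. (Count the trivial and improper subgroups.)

|G| = 60, so by Lagrange every subgroup order divides 60. Divisors: 1, 2, 3, 4, 5, 6, 10, 12, 15, 20, 30, 60.
Subgroups by order — order 1: 1; order 2: 3; order 3: 1; order 4: 1; order 5: 1; order 6: 3; order 10: 3; order 12: 1; order 15: 1; order 20: 1; order 30: 3; order 60: 1.
Total: 1 + 3 + 1 + 1 + 1 + 3 + 3 + 1 + 1 + 1 + 3 + 1 = 20.

20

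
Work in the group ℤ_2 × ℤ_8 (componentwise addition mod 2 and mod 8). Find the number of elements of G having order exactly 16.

0

An element (a,b) has order lcm(ord(a), ord(b)); count pairs with lcm equal to 16.
Enumerating gives 0 such elements.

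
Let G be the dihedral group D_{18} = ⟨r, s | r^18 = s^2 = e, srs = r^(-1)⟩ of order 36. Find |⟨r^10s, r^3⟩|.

12

|⟨r^10s⟩| = 2 and |⟨r^3⟩| = 6, so |H| is a multiple of lcm(2, 6) = 6 and divides |G| = 36.
Closing under the operation: H = {e, r^3, r^6, r^9, r^12, r^15, rs, r^4s, r^7s, r^10s, r^13s, r^16s}, so |H| = 12.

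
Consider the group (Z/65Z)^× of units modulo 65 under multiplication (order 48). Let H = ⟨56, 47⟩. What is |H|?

|⟨56⟩| = 6 and |⟨47⟩| = 4, so |H| is a multiple of lcm(6, 4) = 12 and divides |G| = 48.
Closing under the operation: H = {1, 2, 4, 7, 8, 9, 14, 16, 18, 28, 29, 32, 33, 36, 37, 47, 49, 51, 56, 57, 58, 61, 63, 64}, so |H| = 24.

24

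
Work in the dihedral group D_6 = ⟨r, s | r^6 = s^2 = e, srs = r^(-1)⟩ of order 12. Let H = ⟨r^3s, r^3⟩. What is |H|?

|⟨r^3s⟩| = 2 and |⟨r^3⟩| = 2, so |H| is a multiple of lcm(2, 2) = 2 and divides |G| = 12.
Closing under the operation: H = {e, r^3, s, r^3s}, so |H| = 4.

4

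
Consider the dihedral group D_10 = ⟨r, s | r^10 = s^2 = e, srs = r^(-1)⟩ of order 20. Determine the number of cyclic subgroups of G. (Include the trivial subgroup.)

Group the elements of G by the cyclic subgroup they generate; each cyclic subgroup of order d accounts for φ(d) elements.
Cyclic subgroups by order — order 1: 1; order 2: 11; order 5: 1; order 10: 1.
Total: 14.

14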